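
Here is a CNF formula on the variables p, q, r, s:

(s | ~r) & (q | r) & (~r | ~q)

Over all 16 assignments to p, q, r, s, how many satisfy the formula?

6

Satisfying assignments:
  p=F q=F r=T s=T
  p=F q=T r=F s=F
  p=F q=T r=F s=T
  p=T q=F r=T s=T
  p=T q=T r=F s=F
  p=T q=T r=F s=T
Count: 6.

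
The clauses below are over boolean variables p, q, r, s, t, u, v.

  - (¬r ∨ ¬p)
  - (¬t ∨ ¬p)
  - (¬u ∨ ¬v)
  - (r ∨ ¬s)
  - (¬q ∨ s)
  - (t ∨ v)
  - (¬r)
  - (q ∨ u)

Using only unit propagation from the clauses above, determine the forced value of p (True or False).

(¬r) stands alone — r = False.
(¬s ∨ r): since r = False, the clause reduces to (¬s). s = False.
(s ∨ ¬q): since s = False, the clause reduces to (¬q). q = False.
From (q ∨ u) and q = False: u = True.
In (¬u ∨ ¬v), ¬u is now false; ¬v must hold, so v = False.
From (v ∨ t) and v = False: t = True.
From (¬t ∨ ¬p) and t = True: p = False.

False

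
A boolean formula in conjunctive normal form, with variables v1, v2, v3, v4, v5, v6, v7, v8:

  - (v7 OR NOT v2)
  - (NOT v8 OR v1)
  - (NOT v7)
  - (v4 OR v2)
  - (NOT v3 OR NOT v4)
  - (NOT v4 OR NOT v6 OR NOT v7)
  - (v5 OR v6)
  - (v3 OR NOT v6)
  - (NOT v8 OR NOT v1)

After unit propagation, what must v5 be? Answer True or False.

(NOT v7) stands alone — v7 = False.
(v7 OR NOT v2) with v7 = False leaves only NOT v2, so v2 = False.
(v2 OR v4) with v2 = False leaves only v4, so v4 = True.
(NOT v4 OR NOT v3): since v4 = True, the clause reduces to (NOT v3). v3 = False.
From (NOT v6 OR v3) and v3 = False: v6 = False.
(v5 OR v6): since v6 = False, the clause reduces to (v5). v5 = True.

True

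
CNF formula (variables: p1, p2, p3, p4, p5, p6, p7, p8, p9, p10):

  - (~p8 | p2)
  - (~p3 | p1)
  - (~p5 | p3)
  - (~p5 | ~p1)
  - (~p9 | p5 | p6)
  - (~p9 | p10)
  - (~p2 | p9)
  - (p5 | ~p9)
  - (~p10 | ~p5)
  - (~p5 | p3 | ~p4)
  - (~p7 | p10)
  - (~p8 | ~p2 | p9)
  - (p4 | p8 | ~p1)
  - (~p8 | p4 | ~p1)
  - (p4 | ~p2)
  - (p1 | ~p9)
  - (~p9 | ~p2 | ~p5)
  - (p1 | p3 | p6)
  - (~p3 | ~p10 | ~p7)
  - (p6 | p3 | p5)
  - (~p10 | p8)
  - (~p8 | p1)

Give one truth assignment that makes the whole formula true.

p6 occurs only positively in the remaining clauses — set p6 = True.
Pure literal: p7 appears only negated; assign p7 = False.
Set p1 = False and propagate.
  then p3 is forced to False.
  then p5 is forced to False.
  then p9 is forced to False.
  then p2 is forced to False.
  then p8 is forced to False.
  then p10 is forced to False.
p4 is now unconstrained; take p4 = False.

p1=False  p2=False  p3=False  p4=False  p5=False  p6=True  p7=False  p8=False  p9=False  p10=False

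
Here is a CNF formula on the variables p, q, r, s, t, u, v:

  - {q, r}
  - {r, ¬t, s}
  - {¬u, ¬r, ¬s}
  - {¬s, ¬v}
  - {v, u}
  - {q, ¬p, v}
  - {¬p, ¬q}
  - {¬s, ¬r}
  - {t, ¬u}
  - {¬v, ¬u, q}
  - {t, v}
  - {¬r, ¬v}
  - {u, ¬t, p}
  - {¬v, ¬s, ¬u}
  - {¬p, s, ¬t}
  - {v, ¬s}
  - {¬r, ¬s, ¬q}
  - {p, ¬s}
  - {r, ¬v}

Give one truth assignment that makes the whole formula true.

Try p = False.
  then s is forced to False.
Branch on q: take q = True.
For the remaining variables, r = True, t = True, u = True, v = False works.
Check each clause:
  1. {q, r} — q is true.
  2. {r, s, ¬t} — r is true.
  3. {¬r, ¬u, ¬s} — ¬s is true.
  4. {¬s, ¬v} — ¬v is true.
  5. {v, u} — u is true.
  6. {q, ¬p, v} — q is true.
  7. {¬p, ¬q} — ¬p is true.
  8. {¬s, ¬r} — ¬s is true.
  9. {¬u, t} — t is true.
  10. {¬v, ¬u, q} — ¬v is true.
  11. {t, v} — t is true.
  12. {¬r, ¬v} — ¬v is true.
  13. {¬t, p, u} — u is true.
  14. {¬s, ¬v, ¬u} — ¬v is true.
  15. {¬t, ¬p, s} — ¬p is true.
  16. {v, ¬s} — ¬s is true.
  17. {¬q, ¬r, ¬s} — ¬s is true.
  18. {¬s, p} — ¬s is true.
  19. {r, ¬v} — ¬v is true.

p=F  q=T  r=T  s=F  t=T  u=T  v=F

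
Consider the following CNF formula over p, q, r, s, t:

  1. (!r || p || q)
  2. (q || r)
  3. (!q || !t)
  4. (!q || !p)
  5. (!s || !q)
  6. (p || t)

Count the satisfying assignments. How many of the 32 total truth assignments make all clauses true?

4

The models are:
  p=1 q=0 r=1 s=0 t=0
  p=1 q=0 r=1 s=0 t=1
  p=1 q=0 r=1 s=1 t=0
  p=1 q=0 r=1 s=1 t=1
That's 4 in total.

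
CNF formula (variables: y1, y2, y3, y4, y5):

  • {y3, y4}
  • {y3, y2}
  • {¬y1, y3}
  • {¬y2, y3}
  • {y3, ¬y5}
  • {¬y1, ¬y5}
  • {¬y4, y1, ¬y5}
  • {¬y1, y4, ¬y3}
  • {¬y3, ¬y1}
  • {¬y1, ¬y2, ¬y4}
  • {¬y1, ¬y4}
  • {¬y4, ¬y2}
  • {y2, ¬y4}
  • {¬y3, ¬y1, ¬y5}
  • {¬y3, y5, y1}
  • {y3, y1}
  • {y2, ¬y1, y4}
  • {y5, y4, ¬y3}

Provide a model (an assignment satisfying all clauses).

y1=F, y2=F, y3=T, y4=F, y5=T

Set y1 = False and propagate.
  then y3 is forced to True.
  then y5 is forced to True.
  then y4 is forced to False.
y2 is now unconstrained; take y2 = False.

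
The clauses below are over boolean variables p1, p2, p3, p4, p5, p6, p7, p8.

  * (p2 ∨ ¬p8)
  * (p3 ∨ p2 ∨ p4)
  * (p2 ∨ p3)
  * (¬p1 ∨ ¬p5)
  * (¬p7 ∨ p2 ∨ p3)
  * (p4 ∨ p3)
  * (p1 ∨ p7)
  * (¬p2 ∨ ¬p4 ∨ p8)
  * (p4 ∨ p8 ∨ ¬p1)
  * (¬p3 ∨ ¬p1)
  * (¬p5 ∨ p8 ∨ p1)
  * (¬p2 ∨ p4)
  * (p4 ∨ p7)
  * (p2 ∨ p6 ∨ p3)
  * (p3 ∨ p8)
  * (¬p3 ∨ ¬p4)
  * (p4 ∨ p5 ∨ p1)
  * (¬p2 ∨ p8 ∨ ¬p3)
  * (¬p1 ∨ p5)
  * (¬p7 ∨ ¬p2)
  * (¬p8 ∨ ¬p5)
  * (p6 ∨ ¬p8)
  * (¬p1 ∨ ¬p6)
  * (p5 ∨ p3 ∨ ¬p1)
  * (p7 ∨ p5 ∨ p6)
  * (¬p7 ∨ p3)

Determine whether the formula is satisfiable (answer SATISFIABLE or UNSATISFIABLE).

UNSATISFIABLE

p3 = True:
  propagation gives p1=False, p7=True, p4=False, p2=False; an empty clause results — contradiction.
p3 = False:
  propagation gives p2=True, p4=True, p8=True, p7=False; an empty clause results — contradiction.
Every branch closes, so no satisfying assignment exists.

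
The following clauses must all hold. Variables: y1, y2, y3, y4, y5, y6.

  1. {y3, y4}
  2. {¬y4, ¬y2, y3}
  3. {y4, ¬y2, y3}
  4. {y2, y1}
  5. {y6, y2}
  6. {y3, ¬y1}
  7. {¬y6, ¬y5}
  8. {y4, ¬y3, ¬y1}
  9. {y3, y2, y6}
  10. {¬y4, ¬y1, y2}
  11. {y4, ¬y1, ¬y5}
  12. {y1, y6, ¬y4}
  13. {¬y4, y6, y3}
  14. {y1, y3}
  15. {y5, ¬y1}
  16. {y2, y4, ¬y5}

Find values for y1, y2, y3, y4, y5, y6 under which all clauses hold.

y1=0  y2=1  y3=1  y4=0  y5=0  y6=1

Branch on y1: take y1 = False.
  then y2 is forced to True.
  then y3 is forced to True.
For the remaining variables, y4 = False, y5 = False, y6 = True works.
Every clause has at least one true literal under this assignment.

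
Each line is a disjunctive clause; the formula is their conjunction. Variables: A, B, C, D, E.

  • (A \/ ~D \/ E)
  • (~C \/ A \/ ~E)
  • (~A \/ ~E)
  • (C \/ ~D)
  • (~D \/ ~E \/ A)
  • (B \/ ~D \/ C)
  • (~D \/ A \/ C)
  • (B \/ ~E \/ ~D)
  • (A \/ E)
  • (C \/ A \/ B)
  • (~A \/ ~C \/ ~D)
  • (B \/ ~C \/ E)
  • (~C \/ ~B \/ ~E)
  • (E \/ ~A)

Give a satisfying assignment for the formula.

A=False, B=True, C=False, D=False, E=True

D occurs only negated in the remaining clauses — set D = False.
Branch on A: take A = False.
  then E is forced to True.
  then C is forced to False.
  then B is forced to True.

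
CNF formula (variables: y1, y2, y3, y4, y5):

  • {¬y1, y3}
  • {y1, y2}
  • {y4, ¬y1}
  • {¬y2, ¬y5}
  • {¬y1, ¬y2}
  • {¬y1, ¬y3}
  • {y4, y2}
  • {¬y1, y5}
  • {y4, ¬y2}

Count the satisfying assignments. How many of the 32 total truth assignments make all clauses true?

2

Satisfying assignments:
  y1=F y2=T y3=F y4=T y5=F
  y1=F y2=T y3=T y4=T y5=F
That's 2 in total.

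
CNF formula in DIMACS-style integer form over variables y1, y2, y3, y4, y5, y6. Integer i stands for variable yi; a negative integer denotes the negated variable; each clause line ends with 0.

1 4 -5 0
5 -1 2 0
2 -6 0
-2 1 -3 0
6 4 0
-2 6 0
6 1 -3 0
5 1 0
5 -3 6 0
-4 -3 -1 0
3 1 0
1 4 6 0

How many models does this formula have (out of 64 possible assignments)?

7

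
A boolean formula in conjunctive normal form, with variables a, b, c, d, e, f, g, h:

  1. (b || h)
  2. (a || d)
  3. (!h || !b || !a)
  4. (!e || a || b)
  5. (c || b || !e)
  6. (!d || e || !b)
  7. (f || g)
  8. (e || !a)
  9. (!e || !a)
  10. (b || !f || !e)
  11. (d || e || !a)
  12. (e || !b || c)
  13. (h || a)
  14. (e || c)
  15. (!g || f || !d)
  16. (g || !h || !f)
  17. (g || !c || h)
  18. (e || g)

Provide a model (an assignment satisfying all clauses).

a=False, b=True, c=True, d=True, e=True, f=True, g=True, h=True

Check each clause:
  1. (b || h) — h is true.
  2. (d || a) — d is true.
  3. (!h || !a || !b) — !a is true.
  4. (a || !e || b) — b is true.
  5. (b || c || !e) — b is true.
  6. (e || !d || !b) — e is true.
  7. (g || f) — f is true.
  8. (!a || e) — e is true.
  9. (!a || !e) — !a is true.
  10. (b || !e || !f) — b is true.
  11. (e || d || !a) — d is true.
  12. (e || c || !b) — c is true.
  13. (h || a) — h is true.
  14. (e || c) — c is true.
  15. (f || !d || !g) — f is true.
  16. (!h || !f || g) — g is true.
  17. (g || !c || h) — h is true.
  18. (g || e) — e is true.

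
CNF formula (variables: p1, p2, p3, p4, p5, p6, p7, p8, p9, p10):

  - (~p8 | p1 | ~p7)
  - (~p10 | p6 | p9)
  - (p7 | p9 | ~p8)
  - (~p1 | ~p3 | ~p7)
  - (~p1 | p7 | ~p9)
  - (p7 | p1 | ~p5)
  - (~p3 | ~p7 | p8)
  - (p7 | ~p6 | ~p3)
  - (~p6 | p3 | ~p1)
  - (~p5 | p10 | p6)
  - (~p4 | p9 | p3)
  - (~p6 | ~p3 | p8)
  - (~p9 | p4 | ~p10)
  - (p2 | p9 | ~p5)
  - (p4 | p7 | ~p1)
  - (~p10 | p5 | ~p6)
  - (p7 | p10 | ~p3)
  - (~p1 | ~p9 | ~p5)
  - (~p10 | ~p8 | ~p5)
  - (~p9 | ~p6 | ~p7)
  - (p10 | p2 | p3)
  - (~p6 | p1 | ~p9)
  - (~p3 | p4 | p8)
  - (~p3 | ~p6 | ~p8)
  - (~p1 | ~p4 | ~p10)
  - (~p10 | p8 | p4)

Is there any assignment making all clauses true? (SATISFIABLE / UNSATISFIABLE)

SATISFIABLE

p2 occurs only positively in the remaining clauses — set p2 = True.
Branch on p1: take p1 = True.
Set p3 = False and propagate.
  then p6 is forced to False.
The remaining clauses are satisfied by p4 = False, p5 = False, p7 = True, p8 = True, p9 = True, p10 = False.
So p1=1, p2=1, p3=0, p4=0, p5=0, p6=0, p7=1, p8=1, p9=1, p10=0 is a satisfying assignment.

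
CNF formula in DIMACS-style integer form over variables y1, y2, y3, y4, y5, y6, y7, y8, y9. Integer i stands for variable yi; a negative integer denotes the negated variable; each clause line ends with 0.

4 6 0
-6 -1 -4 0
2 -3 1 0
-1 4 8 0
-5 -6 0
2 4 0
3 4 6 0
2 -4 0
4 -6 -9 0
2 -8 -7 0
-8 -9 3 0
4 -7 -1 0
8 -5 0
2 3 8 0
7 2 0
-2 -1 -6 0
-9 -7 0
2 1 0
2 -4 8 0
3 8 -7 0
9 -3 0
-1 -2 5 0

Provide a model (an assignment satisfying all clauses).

y1 = F, y2 = T, y3 = F, y4 = F, y5 = F, y6 = T, y7 = F, y8 = F, y9 = F

Set y1 = False and propagate.
  then y2 is forced to True.
Branch on y3: take y3 = False.
The remaining clauses are satisfied by y4 = False, y5 = False, y6 = True, y7 = False, y8 = False, y9 = False.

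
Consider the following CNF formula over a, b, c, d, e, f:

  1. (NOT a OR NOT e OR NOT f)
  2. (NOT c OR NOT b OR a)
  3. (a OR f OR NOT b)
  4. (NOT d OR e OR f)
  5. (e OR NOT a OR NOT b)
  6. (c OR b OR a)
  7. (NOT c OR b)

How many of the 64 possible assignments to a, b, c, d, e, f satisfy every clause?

13

Split on a, then b.
  a=T, b=T: remaining (c,d,e,f) ∈ {(F,F,T,F); (F,T,T,F); (T,F,T,F); (T,T,T,F)} — 4.
  a=T, b=F: 5 of the 16 assignments to (c,d,e,f) work.
  a=F, b=T: remaining (c,d,e,f) ∈ {(F,F,F,T); (F,F,T,T); (F,T,F,T); (F,T,T,T)} — 4.
  a=F, b=F: a clause becomes empty — 0.
Total: 4 + 5 + 4 + 0 = 13.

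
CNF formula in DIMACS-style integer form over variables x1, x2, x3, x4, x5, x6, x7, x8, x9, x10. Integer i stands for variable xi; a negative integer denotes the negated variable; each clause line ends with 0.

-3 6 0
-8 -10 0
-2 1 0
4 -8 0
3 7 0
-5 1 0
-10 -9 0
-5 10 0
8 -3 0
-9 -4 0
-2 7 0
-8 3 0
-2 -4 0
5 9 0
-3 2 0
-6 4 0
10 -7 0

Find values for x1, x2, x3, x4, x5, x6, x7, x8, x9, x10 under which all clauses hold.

x1=1, x2=0, x3=0, x4=0, x5=1, x6=0, x7=1, x8=0, x9=0, x10=1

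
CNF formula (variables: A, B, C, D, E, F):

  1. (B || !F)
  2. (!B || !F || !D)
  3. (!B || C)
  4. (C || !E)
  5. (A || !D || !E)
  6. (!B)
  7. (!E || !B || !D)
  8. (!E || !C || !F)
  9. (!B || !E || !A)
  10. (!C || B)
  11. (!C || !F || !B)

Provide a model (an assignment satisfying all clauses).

A = F  B = F  C = F  D = F  E = F  F = F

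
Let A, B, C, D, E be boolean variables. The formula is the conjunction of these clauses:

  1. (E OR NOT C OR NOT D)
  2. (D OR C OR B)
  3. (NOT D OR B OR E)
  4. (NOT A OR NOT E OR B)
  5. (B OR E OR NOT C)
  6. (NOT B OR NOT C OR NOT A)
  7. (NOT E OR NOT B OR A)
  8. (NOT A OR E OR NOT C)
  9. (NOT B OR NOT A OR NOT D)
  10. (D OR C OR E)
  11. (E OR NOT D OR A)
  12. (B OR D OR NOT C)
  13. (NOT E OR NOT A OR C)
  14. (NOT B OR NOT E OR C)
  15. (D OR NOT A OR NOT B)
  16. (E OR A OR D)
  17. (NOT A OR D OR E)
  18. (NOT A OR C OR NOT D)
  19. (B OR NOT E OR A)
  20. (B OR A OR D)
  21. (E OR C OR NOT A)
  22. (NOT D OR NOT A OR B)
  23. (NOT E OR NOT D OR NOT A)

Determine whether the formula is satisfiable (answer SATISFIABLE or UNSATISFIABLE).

A = True:
  C = True:
    propagation gives B=False, E=False; an empty clause results — contradiction.
  C = False:
    propagation gives E=False; an empty clause results — contradiction.
A = False:
  E = True:
    propagation gives B=False; an empty clause results — contradiction.
  E = False:
    propagation gives D=False; an empty clause results — contradiction.
Every branch closes, so no satisfying assignment exists.

UNSATISFIABLE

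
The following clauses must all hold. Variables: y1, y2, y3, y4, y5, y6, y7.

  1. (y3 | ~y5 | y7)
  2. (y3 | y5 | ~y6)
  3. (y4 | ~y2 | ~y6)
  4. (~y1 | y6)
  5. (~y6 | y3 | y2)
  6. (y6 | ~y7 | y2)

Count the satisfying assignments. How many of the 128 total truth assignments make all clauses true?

46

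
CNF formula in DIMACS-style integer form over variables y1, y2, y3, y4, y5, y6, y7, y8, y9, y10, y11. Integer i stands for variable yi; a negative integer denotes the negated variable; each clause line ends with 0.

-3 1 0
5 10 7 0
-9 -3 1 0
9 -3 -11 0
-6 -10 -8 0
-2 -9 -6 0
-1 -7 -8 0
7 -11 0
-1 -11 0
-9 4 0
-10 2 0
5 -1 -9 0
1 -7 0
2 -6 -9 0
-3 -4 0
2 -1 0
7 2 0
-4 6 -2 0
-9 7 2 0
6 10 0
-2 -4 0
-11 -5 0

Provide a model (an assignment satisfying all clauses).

y1 = False, y2 = True, y3 = False, y4 = False, y5 = True, y6 = True, y7 = False, y8 = True, y9 = False, y10 = False, y11 = False

Check each clause:
  1. (y1 || !y3) — !y3 is true.
  2. (y10 || y7 || y5) — y5 is true.
  3. (!y9 || y1 || !y3) — !y3 is true.
  4. (!y3 || !y11 || y9) — !y11 is true.
  5. (!y6 || !y10 || !y8) — !y10 is true.
  6. (!y2 || !y6 || !y9) — !y9 is true.
  7. (!y7 || !y8 || !y1) — !y7 is true.
  8. (!y11 || y7) — !y11 is true.
  9. (!y11 || !y1) — !y11 is true.
  10. (!y9 || y4) — !y9 is true.
  11. (!y10 || y2) — y2 is true.
  12. (y5 || !y1 || !y9) — y5 is true.
  13. (y1 || !y7) — !y7 is true.
  14. (!y9 || y2 || !y6) — y2 is true.
  15. (!y4 || !y3) — !y4 is true.
  16. (!y1 || y2) — y2 is true.
  17. (y2 || y7) — y2 is true.
  18. (!y4 || y6 || !y2) — !y4 is true.
  19. (y7 || !y9 || y2) — y2 is true.
  20. (y10 || y6) — y6 is true.
  21. (!y4 || !y2) — !y4 is true.
  22. (!y11 || !y5) — !y11 is true.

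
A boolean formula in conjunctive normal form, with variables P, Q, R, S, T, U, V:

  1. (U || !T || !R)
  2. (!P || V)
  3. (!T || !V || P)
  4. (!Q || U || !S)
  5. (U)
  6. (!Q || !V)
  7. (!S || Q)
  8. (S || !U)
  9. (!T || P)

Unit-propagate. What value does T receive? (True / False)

False

Unit clause (U) sets U = True.
From (S || !U) and U = True: S = True.
From (Q || !S) and S = True: Q = True.
(!Q || !V) with Q = True leaves only !V, so V = False.
(V || !P) with V = False leaves only !P, so P = False.
From (!T || P) and P = False: T = False.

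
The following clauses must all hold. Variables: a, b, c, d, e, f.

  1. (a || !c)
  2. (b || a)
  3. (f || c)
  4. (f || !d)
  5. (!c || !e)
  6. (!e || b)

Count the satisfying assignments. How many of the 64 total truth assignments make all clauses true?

16

Case analysis on c and a:
  c=1, a=1: b free; 3 ways for (d,e,f) × 2^1 = 6.
  c=1, a=0: a clause becomes empty — 0.
  c=0, a=1: d free; 3 ways for (b,e,f) × 2^1 = 6.
  c=0, a=0: remaining (b,d,e,f) ∈ {(1,0,0,1); (1,0,1,1); (1,1,0,1); (1,1,1,1)} — 4.
Total: 6 + 0 + 6 + 4 = 16.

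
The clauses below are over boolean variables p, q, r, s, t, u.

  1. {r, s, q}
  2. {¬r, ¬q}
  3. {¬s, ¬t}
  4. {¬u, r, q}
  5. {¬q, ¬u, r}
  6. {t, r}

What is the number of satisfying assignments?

Split on r, then q.
  r=1, q=1: a clause becomes empty — 0.
  r=1, q=0: p, u free; 3 ways for (s,t) × 2^2 = 12.
  r=0, q=1: remaining (p,s,t,u) ∈ {(0,0,1,0); (1,0,1,0)} — 2.
  r=0, q=0: a clause becomes empty — 0.
Total: 0 + 12 + 2 + 0 = 14.

14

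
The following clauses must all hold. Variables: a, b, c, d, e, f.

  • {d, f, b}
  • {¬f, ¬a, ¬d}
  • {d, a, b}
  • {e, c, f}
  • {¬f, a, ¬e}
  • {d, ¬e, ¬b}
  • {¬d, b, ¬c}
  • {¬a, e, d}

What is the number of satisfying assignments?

Split on d, then a.
  d=1, a=1: remaining (b,c,e,f) ∈ {(0,0,1,0); (1,0,1,0); (1,1,0,0); (1,1,1,0)} — 4.
  d=1, a=0: 7 of the 16 assignments to (b,c,e,f) work.
  d=0, a=1: remaining (b,c,e,f) ∈ {(0,0,1,1); (0,1,1,1)} — 2.
  d=0, a=0: remaining (b,c,e,f) ∈ {(1,0,0,1); (1,1,0,0); (1,1,0,1)} — 3.
Total: 4 + 7 + 2 + 3 = 16.

16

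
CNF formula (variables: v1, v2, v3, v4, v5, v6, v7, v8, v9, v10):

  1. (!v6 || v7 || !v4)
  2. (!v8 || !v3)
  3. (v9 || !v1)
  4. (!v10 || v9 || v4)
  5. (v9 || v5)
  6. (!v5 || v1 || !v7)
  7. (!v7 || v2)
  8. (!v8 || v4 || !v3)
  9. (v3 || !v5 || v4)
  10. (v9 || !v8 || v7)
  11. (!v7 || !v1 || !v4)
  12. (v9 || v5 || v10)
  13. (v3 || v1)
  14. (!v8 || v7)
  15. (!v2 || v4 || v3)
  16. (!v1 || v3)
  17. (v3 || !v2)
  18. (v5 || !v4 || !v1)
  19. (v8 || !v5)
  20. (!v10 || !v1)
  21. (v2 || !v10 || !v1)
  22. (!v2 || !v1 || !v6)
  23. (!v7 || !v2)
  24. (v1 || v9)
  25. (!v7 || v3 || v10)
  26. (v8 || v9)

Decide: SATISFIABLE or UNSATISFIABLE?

v6 occurs only negated in the remaining clauses — set v6 = False.
Pure literal: v9 appears only positively; assign v9 = True.
Try v1 = True.
  then v3 is forced to True.
  then v8 is forced to False.
  then v5 is forced to False.
  then v4 is forced to False.
  then v10 is forced to False.
Set v2 = True and propagate.
  then v7 is forced to False.
So v1=T  v2=T  v3=T  v4=F  v5=F  v6=F  v7=F  v8=F  v9=T  v10=F is a satisfying assignment.

SATISFIABLE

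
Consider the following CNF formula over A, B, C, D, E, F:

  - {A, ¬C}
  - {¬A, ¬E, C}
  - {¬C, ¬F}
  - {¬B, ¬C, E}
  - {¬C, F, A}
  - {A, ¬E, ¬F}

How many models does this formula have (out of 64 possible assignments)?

26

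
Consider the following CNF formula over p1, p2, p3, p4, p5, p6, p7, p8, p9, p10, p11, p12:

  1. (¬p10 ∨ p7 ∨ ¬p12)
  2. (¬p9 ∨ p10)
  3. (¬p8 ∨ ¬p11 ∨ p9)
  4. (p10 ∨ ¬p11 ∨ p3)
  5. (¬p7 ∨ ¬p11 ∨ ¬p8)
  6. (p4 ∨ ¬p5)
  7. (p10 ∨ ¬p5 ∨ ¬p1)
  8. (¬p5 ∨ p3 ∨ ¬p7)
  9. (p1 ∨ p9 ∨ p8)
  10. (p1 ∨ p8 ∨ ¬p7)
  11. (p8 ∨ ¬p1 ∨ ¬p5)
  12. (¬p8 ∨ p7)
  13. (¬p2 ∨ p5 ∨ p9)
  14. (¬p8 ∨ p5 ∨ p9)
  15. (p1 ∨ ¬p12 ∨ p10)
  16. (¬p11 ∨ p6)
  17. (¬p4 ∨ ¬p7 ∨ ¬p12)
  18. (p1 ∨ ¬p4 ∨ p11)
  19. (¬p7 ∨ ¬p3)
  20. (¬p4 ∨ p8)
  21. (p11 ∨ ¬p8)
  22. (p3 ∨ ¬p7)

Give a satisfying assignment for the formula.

p1 = False  p2 = True  p3 = False  p4 = False  p5 = False  p6 = True  p7 = False  p8 = False  p9 = True  p10 = True  p11 = False  p12 = False

Check each clause:
  1. (¬p12 ∨ p7 ∨ ¬p10) — ¬p12 is true.
  2. (¬p9 ∨ p10) — p10 is true.
  3. (p9 ∨ ¬p11 ∨ ¬p8) — ¬p8 is true.
  4. (¬p11 ∨ p10 ∨ p3) — p10 is true.
  5. (¬p8 ∨ ¬p7 ∨ ¬p11) — ¬p8 is true.
  6. (¬p5 ∨ p4) — ¬p5 is true.
  7. (¬p1 ∨ ¬p5 ∨ p10) — p10 is true.
  8. (¬p7 ∨ ¬p5 ∨ p3) — ¬p7 is true.
  9. (p1 ∨ p9 ∨ p8) — p9 is true.
  10. (¬p7 ∨ p1 ∨ p8) — ¬p7 is true.
  11. (¬p1 ∨ p8 ∨ ¬p5) — ¬p5 is true.
  12. (p7 ∨ ¬p8) — ¬p8 is true.
  13. (p5 ∨ ¬p2 ∨ p9) — p9 is true.
  14. (p9 ∨ p5 ∨ ¬p8) — ¬p8 is true.
  15. (¬p12 ∨ p1 ∨ p10) — p10 is true.
  16. (p6 ∨ ¬p11) — ¬p11 is true.
  17. (¬p4 ∨ ¬p7 ∨ ¬p12) — ¬p7 is true.
  18. (p1 ∨ p11 ∨ ¬p4) — ¬p4 is true.
  19. (¬p3 ∨ ¬p7) — ¬p7 is true.
  20. (¬p4 ∨ p8) — ¬p4 is true.
  21. (¬p8 ∨ p11) — ¬p8 is true.
  22. (¬p7 ∨ p3) — ¬p7 is true.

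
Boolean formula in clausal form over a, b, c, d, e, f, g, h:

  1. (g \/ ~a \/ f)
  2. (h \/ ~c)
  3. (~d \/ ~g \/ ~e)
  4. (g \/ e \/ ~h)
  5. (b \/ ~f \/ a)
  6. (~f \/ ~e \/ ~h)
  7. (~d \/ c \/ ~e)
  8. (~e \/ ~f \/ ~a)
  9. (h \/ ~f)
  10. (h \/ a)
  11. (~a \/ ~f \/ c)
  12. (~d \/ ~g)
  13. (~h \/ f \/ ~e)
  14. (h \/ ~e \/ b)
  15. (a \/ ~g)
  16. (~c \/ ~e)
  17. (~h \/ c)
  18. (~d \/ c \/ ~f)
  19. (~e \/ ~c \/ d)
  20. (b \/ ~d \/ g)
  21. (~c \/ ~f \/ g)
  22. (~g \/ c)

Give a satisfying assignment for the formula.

a=1, b=0, c=1, d=0, e=0, f=0, g=1, h=1

Check each clause:
  1. (~a \/ f \/ g) — g is true.
  2. (h \/ ~c) — h is true.
  3. (~d \/ ~e \/ ~g) — ~e is true.
  4. (e \/ ~h \/ g) — g is true.
  5. (~f \/ b \/ a) — a is true.
  6. (~f \/ ~e \/ ~h) — ~f is true.
  7. (~e \/ ~d \/ c) — c is true.
  8. (~f \/ ~a \/ ~e) — ~f is true.
  9. (h \/ ~f) — h is true.
  10. (h \/ a) — h is true.
  11. (~a \/ ~f \/ c) — ~f is true.
  12. (~d \/ ~g) — ~d is true.
  13. (~e \/ ~h \/ f) — ~e is true.
  14. (h \/ b \/ ~e) — h is true.
  15. (a \/ ~g) — a is true.
  16. (~e \/ ~c) — ~e is true.
  17. (~h \/ c) — c is true.
  18. (c \/ ~d \/ ~f) — ~f is true.
  19. (~c \/ d \/ ~e) — ~e is true.
  20. (~d \/ g \/ b) — ~d is true.
  21. (~f \/ g \/ ~c) — ~f is true.
  22. (c \/ ~g) — c is true.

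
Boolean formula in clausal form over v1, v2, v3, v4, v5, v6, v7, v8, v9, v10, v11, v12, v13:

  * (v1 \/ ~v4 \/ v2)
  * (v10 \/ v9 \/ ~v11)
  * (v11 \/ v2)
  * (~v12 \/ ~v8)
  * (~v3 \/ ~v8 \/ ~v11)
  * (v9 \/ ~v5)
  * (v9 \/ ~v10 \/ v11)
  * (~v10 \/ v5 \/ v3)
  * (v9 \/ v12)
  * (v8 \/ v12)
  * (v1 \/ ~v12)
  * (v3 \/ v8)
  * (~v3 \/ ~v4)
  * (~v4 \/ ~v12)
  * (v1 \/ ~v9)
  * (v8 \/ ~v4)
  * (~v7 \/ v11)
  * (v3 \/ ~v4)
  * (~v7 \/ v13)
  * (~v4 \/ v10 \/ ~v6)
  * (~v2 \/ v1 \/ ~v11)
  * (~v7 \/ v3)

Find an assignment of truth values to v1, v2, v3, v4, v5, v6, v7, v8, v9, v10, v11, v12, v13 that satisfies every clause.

v1=True  v2=True  v3=False  v4=False  v5=False  v6=True  v7=False  v8=True  v9=True  v10=False  v11=True  v12=False  v13=False

v1 occurs only positively in the remaining clauses — set v1 = True.
Pure literal: v4 appears only negated; assign v4 = False.
Set v2 = True and propagate.
Branch on v3: take v3 = False.
  then v8 is forced to True.
  then v12 is forced to False.
  then v9 is forced to True.
  then v7 is forced to False.
Branch on v5: take v5 = False.
  then v10 is forced to False.
v6, v11, v13 are now unconstrained; take v6 = True, v11 = True, v13 = False.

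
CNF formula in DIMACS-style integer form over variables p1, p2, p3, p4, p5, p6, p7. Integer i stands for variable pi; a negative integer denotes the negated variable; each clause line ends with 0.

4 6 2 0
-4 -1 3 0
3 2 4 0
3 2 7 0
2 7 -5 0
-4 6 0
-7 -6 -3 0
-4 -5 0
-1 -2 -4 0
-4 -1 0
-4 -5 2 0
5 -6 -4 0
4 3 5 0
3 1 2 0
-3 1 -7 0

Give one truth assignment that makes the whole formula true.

Try p1 = True.
  then p4 is forced to False.
Set p2 = True and propagate.
Set p3 = False and propagate.
  then p5 is forced to True.
p6, p7 are now unconstrained; take p6 = False, p7 = True.

p1=T, p2=T, p3=F, p4=F, p5=T, p6=F, p7=T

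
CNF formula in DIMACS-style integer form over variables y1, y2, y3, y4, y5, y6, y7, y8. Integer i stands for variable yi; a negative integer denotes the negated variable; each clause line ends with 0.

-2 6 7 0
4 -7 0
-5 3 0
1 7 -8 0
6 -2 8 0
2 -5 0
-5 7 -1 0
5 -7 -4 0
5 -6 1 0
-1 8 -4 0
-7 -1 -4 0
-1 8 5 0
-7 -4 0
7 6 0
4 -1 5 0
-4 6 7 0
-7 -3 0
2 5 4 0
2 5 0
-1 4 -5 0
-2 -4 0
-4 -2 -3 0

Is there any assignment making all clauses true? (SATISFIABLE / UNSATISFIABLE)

Try y1 = False.
For the remaining variables, y2 = True, y3 = True, y4 = False, y5 = True, y6 = True, y7 = False, y8 = False works.
Every clause has at least one true literal under this assignment.
So y1=0  y2=1  y3=1  y4=0  y5=1  y6=1  y7=0  y8=0 is a satisfying assignment.

SATISFIABLE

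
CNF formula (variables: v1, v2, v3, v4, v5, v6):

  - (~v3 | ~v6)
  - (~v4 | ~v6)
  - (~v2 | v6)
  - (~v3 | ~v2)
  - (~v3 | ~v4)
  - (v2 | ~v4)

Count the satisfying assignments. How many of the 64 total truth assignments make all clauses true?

Case analysis on v2 and v3:
  v2=T, v3=T: a clause becomes empty — 0.
  v2=T, v3=F: remaining (v1,v4,v5,v6) ∈ {(F,F,F,T); (F,F,T,T); (T,F,F,T); (T,F,T,T)} — 4.
  v2=F, v3=T: remaining (v1,v4,v5,v6) ∈ {(F,F,F,F); (F,F,T,F); (T,F,F,F); (T,F,T,F)} — 4.
  v2=F, v3=F: forces v4=F; v1, v5, v6 free → 2^3 = 8.
Total: 0 + 4 + 4 + 8 = 16.

16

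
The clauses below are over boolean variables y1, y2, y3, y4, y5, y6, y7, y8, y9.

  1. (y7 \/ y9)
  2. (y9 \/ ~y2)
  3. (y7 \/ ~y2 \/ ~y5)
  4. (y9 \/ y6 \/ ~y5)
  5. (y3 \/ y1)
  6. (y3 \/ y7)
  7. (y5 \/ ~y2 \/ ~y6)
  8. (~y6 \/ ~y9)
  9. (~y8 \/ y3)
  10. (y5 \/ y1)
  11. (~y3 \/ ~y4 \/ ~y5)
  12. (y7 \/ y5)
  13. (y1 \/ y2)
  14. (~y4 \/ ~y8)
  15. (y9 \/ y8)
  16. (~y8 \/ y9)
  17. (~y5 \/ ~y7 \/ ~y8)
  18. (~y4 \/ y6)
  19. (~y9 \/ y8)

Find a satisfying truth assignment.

y1=1, y2=0, y3=1, y4=0, y5=0, y6=0, y7=1, y8=1, y9=1

Check each clause:
  1. (y9 \/ y7) — y9 is true.
  2. (y9 \/ ~y2) — y9 is true.
  3. (~y5 \/ y7 \/ ~y2) — ~y5 is true.
  4. (y6 \/ ~y5 \/ y9) — y9 is true.
  5. (y3 \/ y1) — y1 is true.
  6. (y7 \/ y3) — y3 is true.
  7. (~y2 \/ ~y6 \/ y5) — ~y6 is true.
  8. (~y6 \/ ~y9) — ~y6 is true.
  9. (~y8 \/ y3) — y3 is true.
  10. (y1 \/ y5) — y1 is true.
  11. (~y4 \/ ~y5 \/ ~y3) — ~y5 is true.
  12. (y5 \/ y7) — y7 is true.
  13. (y1 \/ y2) — y1 is true.
  14. (~y4 \/ ~y8) — ~y4 is true.
  15. (y8 \/ y9) — y8 is true.
  16. (~y8 \/ y9) — y9 is true.
  17. (~y8 \/ ~y7 \/ ~y5) — ~y5 is true.
  18. (y6 \/ ~y4) — ~y4 is true.
  19. (~y9 \/ y8) — y8 is true.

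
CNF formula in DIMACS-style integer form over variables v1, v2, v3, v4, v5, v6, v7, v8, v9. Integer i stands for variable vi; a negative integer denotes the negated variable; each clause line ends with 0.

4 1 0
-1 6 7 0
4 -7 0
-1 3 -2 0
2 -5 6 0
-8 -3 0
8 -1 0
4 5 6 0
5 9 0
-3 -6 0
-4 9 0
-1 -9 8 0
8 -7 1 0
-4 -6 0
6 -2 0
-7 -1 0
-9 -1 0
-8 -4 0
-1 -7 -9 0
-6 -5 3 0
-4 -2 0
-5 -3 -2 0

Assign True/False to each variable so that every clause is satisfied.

v1=F, v2=F, v3=F, v4=T, v5=F, v6=F, v7=F, v8=F, v9=T

Check each clause:
  1. (v1 | v4) — v4 is true.
  2. (v7 | ~v1 | v6) — ~v1 is true.
  3. (v4 | ~v7) — ~v7 is true.
  4. (~v2 | v3 | ~v1) — ~v2 is true.
  5. (v2 | v6 | ~v5) — ~v5 is true.
  6. (~v8 | ~v3) — ~v8 is true.
  7. (~v1 | v8) — ~v1 is true.
  8. (v6 | v4 | v5) — v4 is true.
  9. (v5 | v9) — v9 is true.
  10. (~v3 | ~v6) — ~v6 is true.
  11. (~v4 | v9) — v9 is true.
  12. (~v1 | v8 | ~v9) — ~v1 is true.
  13. (v1 | v8 | ~v7) — ~v7 is true.
  14. (~v4 | ~v6) — ~v6 is true.
  15. (~v2 | v6) — ~v2 is true.
  16. (~v1 | ~v7) — ~v7 is true.
  17. (~v1 | ~v9) — ~v1 is true.
  18. (~v4 | ~v8) — ~v8 is true.
  19. (~v1 | ~v9 | ~v7) — ~v7 is true.
  20. (~v5 | v3 | ~v6) — ~v6 is true.
  21. (~v4 | ~v2) — ~v2 is true.
  22. (~v3 | ~v2 | ~v5) — ~v5 is true.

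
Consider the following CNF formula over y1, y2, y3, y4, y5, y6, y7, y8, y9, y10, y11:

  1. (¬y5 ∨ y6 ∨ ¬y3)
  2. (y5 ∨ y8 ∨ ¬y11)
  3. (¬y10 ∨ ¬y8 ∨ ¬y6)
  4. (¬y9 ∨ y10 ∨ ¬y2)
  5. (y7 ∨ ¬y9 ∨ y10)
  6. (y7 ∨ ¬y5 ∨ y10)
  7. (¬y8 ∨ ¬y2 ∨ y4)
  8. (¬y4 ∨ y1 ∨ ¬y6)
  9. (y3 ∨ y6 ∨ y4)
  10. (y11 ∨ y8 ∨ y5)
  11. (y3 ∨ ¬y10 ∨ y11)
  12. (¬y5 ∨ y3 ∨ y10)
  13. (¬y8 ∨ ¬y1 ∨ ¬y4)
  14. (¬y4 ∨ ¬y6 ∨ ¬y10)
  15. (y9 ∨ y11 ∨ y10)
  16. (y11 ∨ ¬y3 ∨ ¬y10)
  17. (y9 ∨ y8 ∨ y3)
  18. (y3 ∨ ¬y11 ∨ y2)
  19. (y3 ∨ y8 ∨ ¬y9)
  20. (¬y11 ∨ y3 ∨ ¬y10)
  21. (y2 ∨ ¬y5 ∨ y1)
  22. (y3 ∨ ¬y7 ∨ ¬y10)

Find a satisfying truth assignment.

y1=False, y2=False, y3=True, y4=True, y5=False, y6=False, y7=False, y8=True, y9=True, y10=True, y11=True

Set y1 = False and propagate.
Set y2 = False and propagate.
  then y5 is forced to False.
The remaining clauses are satisfied by y3 = True, y4 = True, y6 = False, y7 = False, y8 = True, y9 = True, y10 = True, y11 = True.
Check each clause:
  1. (¬y5 ∨ ¬y3 ∨ y6) — ¬y5 is true.
  2. (y5 ∨ y8 ∨ ¬y11) — y8 is true.
  3. (¬y8 ∨ ¬y10 ∨ ¬y6) — ¬y6 is true.
  4. (¬y2 ∨ ¬y9 ∨ y10) — y10 is true.
  5. (y10 ∨ y7 ∨ ¬y9) — y10 is true.
  6. (y10 ∨ y7 ∨ ¬y5) — y10 is true.
  7. (¬y2 ∨ ¬y8 ∨ y4) — y4 is true.
  8. (¬y4 ∨ y1 ∨ ¬y6) — ¬y6 is true.
  9. (y6 ∨ y4 ∨ y3) — y3 is true.
  10. (y11 ∨ y5 ∨ y8) — y8 is true.
  11. (y3 ∨ y11 ∨ ¬y10) — y3 is true.
  12. (¬y5 ∨ y3 ∨ y10) — y3 is true.
  13. (¬y1 ∨ ¬y4 ∨ ¬y8) — ¬y1 is true.
  14. (¬y4 ∨ ¬y10 ∨ ¬y6) — ¬y6 is true.
  15. (y10 ∨ y9 ∨ y11) — y9 is true.
  16. (¬y10 ∨ ¬y3 ∨ y11) — y11 is true.
  17. (y3 ∨ y8 ∨ y9) — y8 is true.
  18. (y3 ∨ ¬y11 ∨ y2) — y3 is true.
  19. (y8 ∨ y3 ∨ ¬y9) — y8 is true.
  20. (y3 ∨ ¬y11 ∨ ¬y10) — y3 is true.
  21. (y2 ∨ y1 ∨ ¬y5) — ¬y5 is true.
  22. (¬y10 ∨ y3 ∨ ¬y7) — ¬y7 is true.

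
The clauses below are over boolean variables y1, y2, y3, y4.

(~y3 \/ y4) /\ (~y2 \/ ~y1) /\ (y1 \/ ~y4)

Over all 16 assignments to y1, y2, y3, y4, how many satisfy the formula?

5

The models are:
  y1=0 y2=0 y3=0 y4=0
  y1=0 y2=1 y3=0 y4=0
  y1=1 y2=0 y3=0 y4=0
  y1=1 y2=0 y3=0 y4=1
  y1=1 y2=0 y3=1 y4=1
Count: 5.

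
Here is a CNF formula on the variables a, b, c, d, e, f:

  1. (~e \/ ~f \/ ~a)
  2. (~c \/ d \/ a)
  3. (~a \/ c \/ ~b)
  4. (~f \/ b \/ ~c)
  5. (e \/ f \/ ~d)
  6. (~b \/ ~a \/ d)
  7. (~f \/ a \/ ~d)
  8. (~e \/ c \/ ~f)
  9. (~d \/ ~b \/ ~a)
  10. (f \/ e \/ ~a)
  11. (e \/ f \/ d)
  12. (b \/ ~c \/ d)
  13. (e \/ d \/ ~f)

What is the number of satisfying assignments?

10

Split on d, then f.
  d=T, f=T: remaining (a,b,c,e) ∈ {(T,F,F,F)} — 1.
  d=T, f=F: c free; 3 ways for (a,b,e) × 2^1 = 6.
  d=F, f=T: a clause becomes empty — 0.
  d=F, f=F: remaining (a,b,c,e) ∈ {(F,F,F,T); (F,T,F,T); (T,F,F,T)} — 3.
Total: 1 + 6 + 0 + 3 = 10.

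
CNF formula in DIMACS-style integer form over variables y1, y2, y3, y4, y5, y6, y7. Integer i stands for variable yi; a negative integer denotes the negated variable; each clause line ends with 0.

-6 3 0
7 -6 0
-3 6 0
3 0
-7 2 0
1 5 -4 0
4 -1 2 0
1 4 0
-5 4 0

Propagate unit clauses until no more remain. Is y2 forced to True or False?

True

Unit clause (y3) sets y3 = True.
In (¬y3 ∨ y6), ¬y3 is now false; y6 must hold, so y6 = True.
From (y7 ∨ ¬y6) and y6 = True: y7 = True.
From (y2 ∨ ¬y7) and y7 = True: y2 = True.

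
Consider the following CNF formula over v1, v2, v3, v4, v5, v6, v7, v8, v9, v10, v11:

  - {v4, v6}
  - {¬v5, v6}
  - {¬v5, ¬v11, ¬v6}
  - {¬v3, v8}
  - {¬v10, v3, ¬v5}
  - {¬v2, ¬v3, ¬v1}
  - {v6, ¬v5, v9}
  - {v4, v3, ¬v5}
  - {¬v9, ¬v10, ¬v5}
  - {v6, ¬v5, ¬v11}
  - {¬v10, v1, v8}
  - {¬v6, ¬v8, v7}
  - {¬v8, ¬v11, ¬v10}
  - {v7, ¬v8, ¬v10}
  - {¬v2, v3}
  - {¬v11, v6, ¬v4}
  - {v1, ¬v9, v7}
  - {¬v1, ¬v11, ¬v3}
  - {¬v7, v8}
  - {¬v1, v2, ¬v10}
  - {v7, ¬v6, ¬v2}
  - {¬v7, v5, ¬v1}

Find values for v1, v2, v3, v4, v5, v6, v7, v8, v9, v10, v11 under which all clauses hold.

v1=False, v2=False, v3=False, v4=False, v5=False, v6=True, v7=True, v8=True, v9=False, v10=True, v11=False

Check each clause:
  1. {v6, v4} — v6 is true.
  2. {¬v5, v6} — ¬v5 is true.
  3. {¬v5, ¬v11, ¬v6} — ¬v5 is true.
  4. {¬v3, v8} — v8 is true.
  5. {¬v10, v3, ¬v5} — ¬v5 is true.
  6. {¬v3, ¬v2, ¬v1} — ¬v3 is true.
  7. {v6, v9, ¬v5} — ¬v5 is true.
  8. {v3, v4, ¬v5} — ¬v5 is true.
  9. {¬v9, ¬v5, ¬v10} — ¬v5 is true.
  10. {¬v5, v6, ¬v11} — ¬v5 is true.
  11. {¬v10, v1, v8} — v8 is true.
  12. {¬v8, v7, ¬v6} — v7 is true.
  13. {¬v10, ¬v8, ¬v11} — ¬v11 is true.
  14. {¬v10, ¬v8, v7} — v7 is true.
  15. {v3, ¬v2} — ¬v2 is true.
  16. {v6, ¬v4, ¬v11} — ¬v4 is true.
  17. {v1, ¬v9, v7} — v7 is true.
  18. {¬v11, ¬v1, ¬v3} — ¬v3 is true.
  19. {v8, ¬v7} — v8 is true.
  20. {¬v10, ¬v1, v2} — ¬v1 is true.
  21. {v7, ¬v2, ¬v6} — ¬v2 is true.
  22. {¬v7, ¬v1, v5} — ¬v1 is true.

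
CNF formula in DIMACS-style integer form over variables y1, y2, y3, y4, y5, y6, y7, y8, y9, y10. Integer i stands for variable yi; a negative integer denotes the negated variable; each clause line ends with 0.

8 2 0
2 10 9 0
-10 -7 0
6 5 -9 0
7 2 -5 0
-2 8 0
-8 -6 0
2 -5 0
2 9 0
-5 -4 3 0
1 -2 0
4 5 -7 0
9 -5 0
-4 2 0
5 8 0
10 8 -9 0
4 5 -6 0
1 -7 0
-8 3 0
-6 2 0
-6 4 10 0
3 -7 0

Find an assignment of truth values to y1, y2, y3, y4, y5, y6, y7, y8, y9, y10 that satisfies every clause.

y1=1, y2=1, y3=1, y4=1, y5=1, y6=0, y7=0, y8=1, y9=1, y10=1

y1 occurs only positively in the remaining clauses — set y1 = True.
y3 occurs only positively in the remaining clauses — set y3 = True.
Branch on y2: take y2 = True.
  then y8 is forced to True.
  then y6 is forced to False.
Try y4 = True.
Set y5 = True and propagate.
  then y9 is forced to True.
For the remaining variables, y7 = False, y10 = True works.
Every clause has at least one true literal under this assignment.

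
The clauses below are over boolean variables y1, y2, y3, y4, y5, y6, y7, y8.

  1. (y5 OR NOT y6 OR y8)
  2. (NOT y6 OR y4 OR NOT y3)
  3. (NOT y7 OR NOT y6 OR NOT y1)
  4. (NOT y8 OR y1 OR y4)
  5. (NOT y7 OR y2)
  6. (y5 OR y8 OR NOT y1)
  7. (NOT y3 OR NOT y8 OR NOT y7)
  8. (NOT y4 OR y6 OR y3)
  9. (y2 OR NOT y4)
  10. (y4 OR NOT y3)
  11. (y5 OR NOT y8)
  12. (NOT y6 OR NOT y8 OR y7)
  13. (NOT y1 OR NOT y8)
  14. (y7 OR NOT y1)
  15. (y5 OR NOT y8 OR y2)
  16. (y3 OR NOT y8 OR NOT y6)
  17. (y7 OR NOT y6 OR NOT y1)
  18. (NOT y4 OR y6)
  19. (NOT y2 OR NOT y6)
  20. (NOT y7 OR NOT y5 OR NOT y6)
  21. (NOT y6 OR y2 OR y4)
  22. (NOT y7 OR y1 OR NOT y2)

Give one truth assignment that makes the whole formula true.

y1=F, y2=F, y3=F, y4=F, y5=T, y6=F, y7=F, y8=F

Set y1 = False and propagate.
For the remaining variables, y2 = False, y3 = False, y4 = False, y5 = True, y6 = False, y7 = False, y8 = False works.
Every clause has at least one true literal under this assignment.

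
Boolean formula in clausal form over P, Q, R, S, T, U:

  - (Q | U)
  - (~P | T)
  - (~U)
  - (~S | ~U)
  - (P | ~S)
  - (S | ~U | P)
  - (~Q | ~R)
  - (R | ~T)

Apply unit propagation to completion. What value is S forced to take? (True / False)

False

Unit clause (~U) sets U = False.
(Q | U) with U = False leaves only Q, so Q = True.
(~R | ~Q): since Q = True, the clause reduces to (~R). R = False.
(~T | R) with R = False leaves only ~T, so T = False.
(T | ~P): since T = False, the clause reduces to (~P). P = False.
In (P | ~S), P is now false; ~S must hold, so S = False.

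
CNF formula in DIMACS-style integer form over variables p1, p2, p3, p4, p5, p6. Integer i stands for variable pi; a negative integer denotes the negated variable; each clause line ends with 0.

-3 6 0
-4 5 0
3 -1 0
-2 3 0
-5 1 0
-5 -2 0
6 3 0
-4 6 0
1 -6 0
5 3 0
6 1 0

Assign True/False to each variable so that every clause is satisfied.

Pure literal: p2 appears only negated; assign p2 = False.
p4 occurs only negated in the remaining clauses — set p4 = False.
Set p1 = True and propagate.
  then p3 is forced to True.
  then p6 is forced to True.
p5 is now unconstrained; take p5 = True.
Check each clause:
  1. {¬p3, p6} — p6 is true.
  2. {p5, ¬p4} — ¬p4 is true.
  3. {p3, ¬p1} — p3 is true.
  4. {p3, ¬p2} — p3 is true.
  5. {¬p5, p1} — p1 is true.
  6. {¬p5, ¬p2} — ¬p2 is true.
  7. {p6, p3} — p3 is true.
  8. {¬p4, p6} — ¬p4 is true.
  9. {p1, ¬p6} — p1 is true.
  10. {p5, p3} — p3 is true.
  11. {p1, p6} — p1 is true.

p1=True, p2=False, p3=True, p4=False, p5=True, p6=True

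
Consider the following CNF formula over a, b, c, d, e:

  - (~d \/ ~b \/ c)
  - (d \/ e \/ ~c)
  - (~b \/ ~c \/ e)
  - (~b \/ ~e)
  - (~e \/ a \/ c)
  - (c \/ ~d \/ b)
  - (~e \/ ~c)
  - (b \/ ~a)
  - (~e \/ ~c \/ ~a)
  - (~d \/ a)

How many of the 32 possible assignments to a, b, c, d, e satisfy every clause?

3

Satisfying assignments:
  a=F b=F c=F d=F e=F
  a=F b=T c=F d=F e=F
  a=T b=T c=F d=F e=F
Count: 3.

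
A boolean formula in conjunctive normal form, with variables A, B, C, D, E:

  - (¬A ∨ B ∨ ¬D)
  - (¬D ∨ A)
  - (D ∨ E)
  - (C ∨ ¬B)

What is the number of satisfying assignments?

8

Case analysis on D and A:
  D=T, A=T: remaining (B,C,E) ∈ {(T,T,F); (T,T,T)} — 2.
  D=T, A=F: a clause becomes empty — 0.
  D=F, A=T: remaining (B,C,E) ∈ {(F,F,T); (F,T,T); (T,T,T)} — 3.
  D=F, A=F: remaining (B,C,E) ∈ {(F,F,T); (F,T,T); (T,T,T)} — 3.
Total: 2 + 0 + 3 + 3 = 8.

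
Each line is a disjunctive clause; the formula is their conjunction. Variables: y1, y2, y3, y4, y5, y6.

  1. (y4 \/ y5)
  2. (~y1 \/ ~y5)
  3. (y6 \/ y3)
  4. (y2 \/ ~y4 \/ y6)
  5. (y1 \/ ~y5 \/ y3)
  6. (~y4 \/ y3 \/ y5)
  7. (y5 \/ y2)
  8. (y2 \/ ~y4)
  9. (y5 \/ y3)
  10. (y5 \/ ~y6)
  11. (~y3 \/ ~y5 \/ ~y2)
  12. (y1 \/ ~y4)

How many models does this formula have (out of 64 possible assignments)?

Satisfying assignments:
  y1=F y2=F y3=T y4=F y5=T y6=F
  y1=F y2=F y3=T y4=F y5=T y6=T
  y1=T y2=T y3=T y4=T y5=F y6=F
Count: 3.

3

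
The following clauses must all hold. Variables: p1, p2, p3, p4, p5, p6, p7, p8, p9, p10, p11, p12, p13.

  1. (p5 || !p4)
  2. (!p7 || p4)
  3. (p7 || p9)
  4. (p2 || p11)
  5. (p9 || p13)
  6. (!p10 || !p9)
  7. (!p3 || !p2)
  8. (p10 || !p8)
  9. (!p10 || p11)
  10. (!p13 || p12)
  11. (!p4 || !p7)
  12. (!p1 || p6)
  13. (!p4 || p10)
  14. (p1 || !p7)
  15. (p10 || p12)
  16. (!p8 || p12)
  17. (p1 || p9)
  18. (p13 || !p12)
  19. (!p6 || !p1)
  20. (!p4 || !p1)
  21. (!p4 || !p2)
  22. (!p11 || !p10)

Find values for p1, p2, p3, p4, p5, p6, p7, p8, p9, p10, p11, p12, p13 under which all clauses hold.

p1=False, p2=False, p3=False, p4=False, p5=True, p6=False, p7=False, p8=False, p9=True, p10=False, p11=True, p12=True, p13=True

p3 occurs only negated in the remaining clauses — set p3 = False.
p5 occurs only positively in the remaining clauses — set p5 = True.
Try p1 = False.
  then p7 is forced to False.
  then p9 is forced to True.
  then p10 is forced to False.
  then p8 is forced to False.
  then p4 is forced to False.
  then p12 is forced to True.
  then p13 is forced to True.
Branch on p2: take p2 = False.
  then p11 is forced to True.
p6 is now unconstrained; take p6 = False.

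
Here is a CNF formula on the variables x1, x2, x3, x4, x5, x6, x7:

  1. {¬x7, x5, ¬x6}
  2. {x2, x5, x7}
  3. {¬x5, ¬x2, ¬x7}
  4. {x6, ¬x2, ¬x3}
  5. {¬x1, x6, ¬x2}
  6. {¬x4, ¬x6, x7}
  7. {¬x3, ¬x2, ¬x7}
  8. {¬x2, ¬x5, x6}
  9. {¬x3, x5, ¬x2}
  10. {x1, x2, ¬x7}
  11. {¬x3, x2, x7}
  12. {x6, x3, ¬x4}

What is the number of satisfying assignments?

Case analysis on x2 and x7:
  x2=T, x7=T: remaining (x1,x3,x4,x5,x6) ∈ {(F,F,F,F,F)} — 1.
  x2=T, x7=F: 7 of the 32 assignments to (x1,x3,x4,x5,x6) work.
  x2=F, x7=T: 10 of the 32 assignments to (x1,x3,x4,x5,x6) work.
  x2=F, x7=F: remaining (x1,x3,x4,x5,x6) ∈ {(F,F,F,T,F); (F,F,F,T,T); (T,F,F,T,F); (T,F,F,T,T)} — 4.
Total: 1 + 7 + 10 + 4 = 22.

22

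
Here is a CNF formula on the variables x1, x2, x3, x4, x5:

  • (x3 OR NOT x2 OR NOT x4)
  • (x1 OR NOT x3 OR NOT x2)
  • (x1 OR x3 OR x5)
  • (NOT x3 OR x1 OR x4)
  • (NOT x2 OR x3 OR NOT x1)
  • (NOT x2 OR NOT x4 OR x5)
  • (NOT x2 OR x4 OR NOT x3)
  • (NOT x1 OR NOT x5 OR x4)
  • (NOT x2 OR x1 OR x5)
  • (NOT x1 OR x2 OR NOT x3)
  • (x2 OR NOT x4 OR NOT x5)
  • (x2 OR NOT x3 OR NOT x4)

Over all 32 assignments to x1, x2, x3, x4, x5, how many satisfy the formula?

5

The models are:
  x1=F x2=F x3=F x4=F x5=T
  x1=F x2=T x3=F x4=F x5=T
  x1=T x2=F x3=F x4=F x5=F
  x1=T x2=F x3=F x4=T x5=F
  x1=T x2=T x3=T x4=T x5=T
Count: 5.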